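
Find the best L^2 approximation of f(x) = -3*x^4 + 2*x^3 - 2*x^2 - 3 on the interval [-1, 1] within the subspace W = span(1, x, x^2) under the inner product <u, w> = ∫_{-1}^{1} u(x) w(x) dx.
g(x) = -32*x^2/7 + 6*x/5 - 96/35

The best approximation g ∈ W is the orthogonal projection of f onto W. Writing g = a_0 + a_1 x + a_2 x^2, the coefficients solve the normal equations G · a = b where
  G_{ij} = <φ_i, φ_j> and b_i = <f, φ_i>, with φ_0 = 1, φ_1 = x, φ_2 = x^2.
G =
  [2, 0, 2/3]
  [0, 2/3, 0]
  [2/3, 0, 2/5],
b = (-128/15, 4/5, -128/35).
Solving gives a_0 = -96/35, a_1 = 6/5, a_2 = -32/7, so
  g(x) = -32*x^2/7 + 6*x/5 - 96/35.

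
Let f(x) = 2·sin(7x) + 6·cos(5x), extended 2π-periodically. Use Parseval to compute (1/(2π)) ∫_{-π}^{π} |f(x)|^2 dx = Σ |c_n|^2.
Σ |c_n|^2 = 20

Expand |f|^2 and use orthogonality of {sin(nx), cos(mx)} on [-π, π]:
  ∫_{-π}^{π} sin(nx)^2 dx = π, ∫ cos(mx)^2 dx = π, and cross terms integrate to 0.
So ∫_{-π}^{π} f(x)^2 dx = 2^2 · π + 6^2 · π = (4 + 36)π.
Divide by 2π: (4 + 36)/2 = 20.
By Parseval, this equals Σ |c_n|^2.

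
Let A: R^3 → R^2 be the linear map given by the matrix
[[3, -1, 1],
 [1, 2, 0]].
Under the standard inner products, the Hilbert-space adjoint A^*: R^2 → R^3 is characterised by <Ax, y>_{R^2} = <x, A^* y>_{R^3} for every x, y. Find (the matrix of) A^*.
A^* = A^T =
[[3, 1],
 [-1, 2],
 [1, 0]]

For real matrices with standard dot products, the defining identity <Ax, y> = <x, A^* y> gives (Ax)^T y = x^T (A^*) y, i.e. x^T A^T y = x^T (A^*) y. Since this holds for all x, y, we must have A^* = A^T. Therefore
A^* =
[[3, 1],
 [-1, 2],
 [1, 0]].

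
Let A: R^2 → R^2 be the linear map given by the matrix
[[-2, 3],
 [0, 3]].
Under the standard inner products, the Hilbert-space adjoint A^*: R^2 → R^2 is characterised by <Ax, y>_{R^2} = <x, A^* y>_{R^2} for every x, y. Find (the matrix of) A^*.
A^* = A^T =
[[-2, 0],
 [3, 3]]

For real matrices with standard dot products, the defining identity <Ax, y> = <x, A^* y> gives (Ax)^T y = x^T (A^*) y, i.e. x^T A^T y = x^T (A^*) y. Since this holds for all x, y, we must have A^* = A^T. Therefore
A^* =
[[-2, 0],
 [3, 3]].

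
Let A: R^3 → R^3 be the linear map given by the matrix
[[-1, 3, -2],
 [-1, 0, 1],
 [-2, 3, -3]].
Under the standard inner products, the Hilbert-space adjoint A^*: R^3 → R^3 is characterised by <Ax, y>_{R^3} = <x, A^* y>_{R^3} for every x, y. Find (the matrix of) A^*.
A^* = A^T =
[[-1, -1, -2],
 [3, 0, 3],
 [-2, 1, -3]]

For real matrices with standard dot products, the defining identity <Ax, y> = <x, A^* y> gives (Ax)^T y = x^T (A^*) y, i.e. x^T A^T y = x^T (A^*) y. Since this holds for all x, y, we must have A^* = A^T. Therefore
A^* =
[[-1, -1, -2],
 [3, 0, 3],
 [-2, 1, -3]].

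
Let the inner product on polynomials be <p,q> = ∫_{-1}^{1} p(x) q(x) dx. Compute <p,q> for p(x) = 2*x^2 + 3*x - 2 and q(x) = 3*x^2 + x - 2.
<p,q> = 86/15

Expand the product: p(x)·q(x) = 6*x^4 + 11*x^3 - 7*x^2 - 8*x + 4.
∫_{-1}^{1} of each monomial x^k gives [2/(k+1) if k even, 0 if k odd]. Integrating term-by-term (or equivalently evaluating the antiderivative F(x) = 6*x^5/5 + 11*x^4/4 - 7*x^3/3 - 4*x^2 + 4*x at the endpoints):
  F(1) − F(−1) = 97/60 − (-247/60) = 86/15.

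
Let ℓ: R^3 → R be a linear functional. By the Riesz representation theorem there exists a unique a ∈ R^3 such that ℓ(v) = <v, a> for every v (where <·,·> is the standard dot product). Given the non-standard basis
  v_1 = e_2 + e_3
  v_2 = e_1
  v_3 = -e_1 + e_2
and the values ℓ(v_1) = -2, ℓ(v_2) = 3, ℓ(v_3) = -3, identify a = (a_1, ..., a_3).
a = (3, 0, -2)

Write a = (a_1, ..., a_3) in the standard basis. For each basis vector v_i, ℓ(v_i) = <v_i, a> is a linear equation in the a_j's. Collect the n equations into a matrix system V a = ℓ, where row i of V is v_i (expressed in the standard basis). Since V is invertible (lower-triangular with 1s on the diagonal, up to permutation), solve by back-substitution:
  V =
[[0, 1, 1],
 [1, 0, 0],
 [-1, 1, 0]]
  V a = (-2, 3, -3)
Solving gives a = (3, 0, -2).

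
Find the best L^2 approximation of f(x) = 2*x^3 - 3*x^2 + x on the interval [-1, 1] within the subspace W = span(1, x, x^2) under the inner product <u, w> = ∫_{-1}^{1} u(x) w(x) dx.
g(x) = -3*x^2 + 11*x/5

The best approximation g ∈ W is the orthogonal projection of f onto W. Writing g = a_0 + a_1 x + a_2 x^2, the coefficients solve the normal equations G · a = b where
  G_{ij} = <φ_i, φ_j> and b_i = <f, φ_i>, with φ_0 = 1, φ_1 = x, φ_2 = x^2.
G =
  [2, 0, 2/3]
  [0, 2/3, 0]
  [2/3, 0, 2/5],
b = (-2, 22/15, -6/5).
Solving gives a_0 = 0, a_1 = 11/5, a_2 = -3, so
  g(x) = -3*x^2 + 11*x/5.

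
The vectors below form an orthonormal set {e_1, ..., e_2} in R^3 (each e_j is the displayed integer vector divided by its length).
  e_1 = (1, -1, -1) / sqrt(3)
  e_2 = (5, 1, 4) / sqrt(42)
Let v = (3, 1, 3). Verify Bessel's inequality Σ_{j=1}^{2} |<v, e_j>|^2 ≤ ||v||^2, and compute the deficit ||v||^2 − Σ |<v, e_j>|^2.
Σ |<v, e_j>|^2 = 19; ||v||^2 = 19; deficit = 0

Write each e_j = u_j / sqrt(<u_j, u_j>) where u_j is the displayed integer vector. Then <v, e_j> = <v, u_j> / sqrt(<u_j, u_j>), so |<v, e_j>|^2 = <v, u_j>^2 / <u_j, u_j>.
Coefficients: <v, e_1> = -1/sqrt(3), <v, e_2> = 28/sqrt(42).
Square and sum: Σ |<v, e_j>|^2 = 19.
Compute ||v||^2 = v·v = 19.
Deficit = 19 − 19 = 0 ≥ 0, confirming Bessel's inequality. (The deficit equals ||v − Σ <v,e_j> e_j||^2, the squared distance from v to span{e_j}.)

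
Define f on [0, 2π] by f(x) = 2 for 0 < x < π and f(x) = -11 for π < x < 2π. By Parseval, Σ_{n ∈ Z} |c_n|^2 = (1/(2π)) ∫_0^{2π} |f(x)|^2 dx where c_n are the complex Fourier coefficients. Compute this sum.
Σ |c_n|^2 = 125/2

Parseval equates the L^2 energy of f (normalised by 1/(2π)) with the ℓ^2 sum of its Fourier coefficients: (1/(2π)) ∫_0^{2π} |f|^2 = Σ |c_n|^2.
Compute the left side: (1/(2π)) [∫_0^π 2^2 dx + ∫_π^{2π} (-11)^2 dx] = (1/(2π)) · (4π + 121π) = (4 + 121)/2 = 125/2.
So Σ_{n ∈ Z} |c_n|^2 = 125/2.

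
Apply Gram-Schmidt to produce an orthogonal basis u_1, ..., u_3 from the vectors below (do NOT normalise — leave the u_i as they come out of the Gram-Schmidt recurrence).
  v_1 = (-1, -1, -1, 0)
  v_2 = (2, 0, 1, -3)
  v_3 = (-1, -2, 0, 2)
Orthogonal basis:
  u_1 = (-1, -1, -1, 0)
  u_2 = (1, -1, 0, -3)
  u_3 = (5/11, -16/11, 1, 7/11)

Apply the Gram-Schmidt recurrence
  u_1 = v_1
  u_i = v_i − Σ_{j<i} ((v_i · u_j) / (u_j · u_j)) · u_j.

Step by step this gives:
  u_1 = (-1, -1, -1, 0)
  u_2 = (1, -1, 0, -3)
  u_3 = (5/11, -16/11, 1, 7/11)

Orthogonality check:
  u_2 · u_1 = 0 (should be 0)
  u_3 · u_1 = 0 (should be 0)
  u_3 · u_2 = 0 (should be 0)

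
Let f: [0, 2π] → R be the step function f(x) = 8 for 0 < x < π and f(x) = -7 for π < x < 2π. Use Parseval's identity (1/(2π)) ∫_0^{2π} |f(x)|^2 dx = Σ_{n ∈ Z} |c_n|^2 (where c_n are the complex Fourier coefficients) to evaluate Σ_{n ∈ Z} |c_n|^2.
Σ |c_n|^2 = 113/2

Parseval equates the L^2 energy of f (normalised by 1/(2π)) with the ℓ^2 sum of its Fourier coefficients: (1/(2π)) ∫_0^{2π} |f|^2 = Σ |c_n|^2.
Compute the left side: (1/(2π)) [∫_0^π 8^2 dx + ∫_π^{2π} (-7)^2 dx] = (1/(2π)) · (64π + 49π) = (64 + 49)/2 = 113/2.
So Σ_{n ∈ Z} |c_n|^2 = 113/2.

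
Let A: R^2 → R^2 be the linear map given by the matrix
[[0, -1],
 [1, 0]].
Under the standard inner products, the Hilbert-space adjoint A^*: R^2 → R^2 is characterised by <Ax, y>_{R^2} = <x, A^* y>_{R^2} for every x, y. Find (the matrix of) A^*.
A^* = A^T =
[[0, 1],
 [-1, 0]]

For real matrices with standard dot products, the defining identity <Ax, y> = <x, A^* y> gives (Ax)^T y = x^T (A^*) y, i.e. x^T A^T y = x^T (A^*) y. Since this holds for all x, y, we must have A^* = A^T. Therefore
A^* =
[[0, 1],
 [-1, 0]].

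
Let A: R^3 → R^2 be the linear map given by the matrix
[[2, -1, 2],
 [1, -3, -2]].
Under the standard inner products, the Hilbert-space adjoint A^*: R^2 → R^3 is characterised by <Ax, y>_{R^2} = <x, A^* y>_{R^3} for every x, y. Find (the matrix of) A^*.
A^* = A^T =
[[2, 1],
 [-1, -3],
 [2, -2]]

For real matrices with standard dot products, the defining identity <Ax, y> = <x, A^* y> gives (Ax)^T y = x^T (A^*) y, i.e. x^T A^T y = x^T (A^*) y. Since this holds for all x, y, we must have A^* = A^T. Therefore
A^* =
[[2, 1],
 [-1, -3],
 [2, -2]].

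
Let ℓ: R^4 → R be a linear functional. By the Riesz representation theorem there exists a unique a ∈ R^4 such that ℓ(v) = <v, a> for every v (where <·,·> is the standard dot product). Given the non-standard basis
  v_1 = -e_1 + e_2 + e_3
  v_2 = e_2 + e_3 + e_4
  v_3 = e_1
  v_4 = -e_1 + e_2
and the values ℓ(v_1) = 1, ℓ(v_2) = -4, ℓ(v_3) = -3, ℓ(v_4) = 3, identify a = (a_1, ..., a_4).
a = (-3, 0, -2, -2)

Write a = (a_1, ..., a_4) in the standard basis. For each basis vector v_i, ℓ(v_i) = <v_i, a> is a linear equation in the a_j's. Collect the n equations into a matrix system V a = ℓ, where row i of V is v_i (expressed in the standard basis). Since V is invertible (lower-triangular with 1s on the diagonal, up to permutation), solve by back-substitution:
  V =
[[-1, 1, 1, 0],
 [0, 1, 1, 1],
 [1, 0, 0, 0],
 [-1, 1, 0, 0]]
  V a = (1, -4, -3, 3)
Solving gives a = (-3, 0, -2, -2).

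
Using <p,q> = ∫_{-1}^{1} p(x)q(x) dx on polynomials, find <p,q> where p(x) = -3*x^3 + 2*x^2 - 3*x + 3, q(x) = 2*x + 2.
<p,q> = 124/15

Expand the product: p(x)·q(x) = -6*x^4 - 2*x^3 - 2*x^2 + 6.
∫_{-1}^{1} of each monomial x^k gives [2/(k+1) if k even, 0 if k odd]. Integrating term-by-term (or equivalently evaluating the antiderivative F(x) = -6*x^5/5 - x^4/2 - 2*x^3/3 + 6*x at the endpoints):
  F(1) − F(−1) = 109/30 − (-139/30) = 124/15.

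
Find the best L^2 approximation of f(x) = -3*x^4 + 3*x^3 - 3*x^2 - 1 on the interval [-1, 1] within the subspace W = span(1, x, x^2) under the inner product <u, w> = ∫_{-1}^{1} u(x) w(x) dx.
g(x) = -39*x^2/7 + 9*x/5 - 26/35

The best approximation g ∈ W is the orthogonal projection of f onto W. Writing g = a_0 + a_1 x + a_2 x^2, the coefficients solve the normal equations G · a = b where
  G_{ij} = <φ_i, φ_j> and b_i = <f, φ_i>, with φ_0 = 1, φ_1 = x, φ_2 = x^2.
G =
  [2, 0, 2/3]
  [0, 2/3, 0]
  [2/3, 0, 2/5],
b = (-26/5, 6/5, -286/105).
Solving gives a_0 = -26/35, a_1 = 9/5, a_2 = -39/7, so
  g(x) = -39*x^2/7 + 9*x/5 - 26/35.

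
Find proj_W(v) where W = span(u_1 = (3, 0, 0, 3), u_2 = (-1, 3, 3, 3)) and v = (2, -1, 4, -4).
proj_W(v) = (-10/13, -9/26, -9/26, -16/13)

Set up U = [u_1 | ... | u_2] ∈ R^(4×2). The projector onto W = col(U) is P = U (U^T U)^(-1) U^T.
Compute U^T U =
  [18, 6]
  [6, 28],
and U^T v = (-6, -5).
Solve U^T U · c = U^T v for the coefficients: c = (-23/78, -3/26). The projection is proj_W(v) = U c.
Check: (v - proj_W(v)) · u_1 = 0  (should be 0).
Check: (v - proj_W(v)) · u_2 = 0  (should be 0).
Result: proj_W(v) = (-10/13, -9/26, -9/26, -16/13).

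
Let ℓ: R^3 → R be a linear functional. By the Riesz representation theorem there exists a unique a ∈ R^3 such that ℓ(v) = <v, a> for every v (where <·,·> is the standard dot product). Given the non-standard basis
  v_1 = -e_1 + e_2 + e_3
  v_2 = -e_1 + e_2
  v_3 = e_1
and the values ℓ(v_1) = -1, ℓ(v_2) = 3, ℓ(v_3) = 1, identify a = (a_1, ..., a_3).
a = (1, 4, -4)

Write a = (a_1, ..., a_3) in the standard basis. For each basis vector v_i, ℓ(v_i) = <v_i, a> is a linear equation in the a_j's. Collect the n equations into a matrix system V a = ℓ, where row i of V is v_i (expressed in the standard basis). Since V is invertible (lower-triangular with 1s on the diagonal, up to permutation), solve by back-substitution:
  V =
[[-1, 1, 1],
 [-1, 1, 0],
 [1, 0, 0]]
  V a = (-1, 3, 1)
Solving gives a = (1, 4, -4).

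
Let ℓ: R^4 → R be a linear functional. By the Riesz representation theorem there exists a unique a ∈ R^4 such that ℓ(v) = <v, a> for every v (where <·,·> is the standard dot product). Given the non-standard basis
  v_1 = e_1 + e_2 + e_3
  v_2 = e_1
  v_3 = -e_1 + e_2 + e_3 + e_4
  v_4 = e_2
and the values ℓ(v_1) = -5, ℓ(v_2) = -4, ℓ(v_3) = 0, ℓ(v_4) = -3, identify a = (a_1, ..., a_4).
a = (-4, -3, 2, -3)

Write a = (a_1, ..., a_4) in the standard basis. For each basis vector v_i, ℓ(v_i) = <v_i, a> is a linear equation in the a_j's. Collect the n equations into a matrix system V a = ℓ, where row i of V is v_i (expressed in the standard basis). Since V is invertible (lower-triangular with 1s on the diagonal, up to permutation), solve by back-substitution:
  V =
[[1, 1, 1, 0],
 [1, 0, 0, 0],
 [-1, 1, 1, 1],
 [0, 1, 0, 0]]
  V a = (-5, -4, 0, -3)
Solving gives a = (-4, -3, 2, -3).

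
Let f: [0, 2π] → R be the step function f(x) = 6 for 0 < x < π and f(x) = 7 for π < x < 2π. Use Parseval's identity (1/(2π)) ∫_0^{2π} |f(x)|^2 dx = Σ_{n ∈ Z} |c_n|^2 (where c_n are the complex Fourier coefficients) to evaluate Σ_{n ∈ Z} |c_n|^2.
Σ |c_n|^2 = 85/2

Parseval equates the L^2 energy of f (normalised by 1/(2π)) with the ℓ^2 sum of its Fourier coefficients: (1/(2π)) ∫_0^{2π} |f|^2 = Σ |c_n|^2.
Compute the left side: (1/(2π)) [∫_0^π 6^2 dx + ∫_π^{2π} 7^2 dx] = (1/(2π)) · (36π + 49π) = (36 + 49)/2 = 85/2.
So Σ_{n ∈ Z} |c_n|^2 = 85/2.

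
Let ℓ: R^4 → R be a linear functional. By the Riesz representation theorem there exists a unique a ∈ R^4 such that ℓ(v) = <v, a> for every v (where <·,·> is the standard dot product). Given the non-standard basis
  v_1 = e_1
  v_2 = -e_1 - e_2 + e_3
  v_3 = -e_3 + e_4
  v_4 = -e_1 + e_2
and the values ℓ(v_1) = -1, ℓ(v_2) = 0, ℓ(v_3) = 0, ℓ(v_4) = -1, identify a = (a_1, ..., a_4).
a = (-1, -2, -3, -3)

Write a = (a_1, ..., a_4) in the standard basis. For each basis vector v_i, ℓ(v_i) = <v_i, a> is a linear equation in the a_j's. Collect the n equations into a matrix system V a = ℓ, where row i of V is v_i (expressed in the standard basis). Since V is invertible (lower-triangular with 1s on the diagonal, up to permutation), solve by back-substitution:
  V =
[[1, 0, 0, 0],
 [-1, -1, 1, 0],
 [0, 0, -1, 1],
 [-1, 1, 0, 0]]
  V a = (-1, 0, 0, -1)
Solving gives a = (-1, -2, -3, -3).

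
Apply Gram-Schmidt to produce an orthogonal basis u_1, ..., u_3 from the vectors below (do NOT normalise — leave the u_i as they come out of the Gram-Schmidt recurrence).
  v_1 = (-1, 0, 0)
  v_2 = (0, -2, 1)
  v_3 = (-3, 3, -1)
Orthogonal basis:
  u_1 = (-1, 0, 0)
  u_2 = (0, -2, 1)
  u_3 = (0, 1/5, 2/5)

Apply the Gram-Schmidt recurrence
  u_1 = v_1
  u_i = v_i − Σ_{j<i} ((v_i · u_j) / (u_j · u_j)) · u_j.

Step by step this gives:
  u_1 = (-1, 0, 0)
  u_2 = (0, -2, 1)
  u_3 = (0, 1/5, 2/5)

Orthogonality check:
  u_2 · u_1 = 0 (should be 0)
  u_3 · u_1 = 0 (should be 0)
  u_3 · u_2 = 0 (should be 0)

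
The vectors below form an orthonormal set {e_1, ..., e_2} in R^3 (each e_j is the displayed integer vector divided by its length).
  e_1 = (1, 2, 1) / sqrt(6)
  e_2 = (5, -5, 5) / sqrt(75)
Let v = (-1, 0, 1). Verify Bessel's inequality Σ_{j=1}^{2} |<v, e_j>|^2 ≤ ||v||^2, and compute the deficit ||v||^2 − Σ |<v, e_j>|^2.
Σ |<v, e_j>|^2 = 0; ||v||^2 = 2; deficit = 2

Write each e_j = u_j / sqrt(<u_j, u_j>) where u_j is the displayed integer vector. Then <v, e_j> = <v, u_j> / sqrt(<u_j, u_j>), so |<v, e_j>|^2 = <v, u_j>^2 / <u_j, u_j>.
Coefficients: <v, e_1> = 0/sqrt(6), <v, e_2> = 0/sqrt(75).
Square and sum: Σ |<v, e_j>|^2 = 0.
Compute ||v||^2 = v·v = 2.
Deficit = 2 − 0 = 2 ≥ 0, confirming Bessel's inequality. (The deficit equals ||v − Σ <v,e_j> e_j||^2, the squared distance from v to span{e_j}.)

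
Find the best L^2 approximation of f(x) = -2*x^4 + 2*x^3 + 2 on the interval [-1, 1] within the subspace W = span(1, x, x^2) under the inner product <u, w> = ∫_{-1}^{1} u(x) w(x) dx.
g(x) = -12*x^2/7 + 6*x/5 + 76/35

The best approximation g ∈ W is the orthogonal projection of f onto W. Writing g = a_0 + a_1 x + a_2 x^2, the coefficients solve the normal equations G · a = b where
  G_{ij} = <φ_i, φ_j> and b_i = <f, φ_i>, with φ_0 = 1, φ_1 = x, φ_2 = x^2.
G =
  [2, 0, 2/3]
  [0, 2/3, 0]
  [2/3, 0, 2/5],
b = (16/5, 4/5, 16/21).
Solving gives a_0 = 76/35, a_1 = 6/5, a_2 = -12/7, so
  g(x) = -12*x^2/7 + 6*x/5 + 76/35.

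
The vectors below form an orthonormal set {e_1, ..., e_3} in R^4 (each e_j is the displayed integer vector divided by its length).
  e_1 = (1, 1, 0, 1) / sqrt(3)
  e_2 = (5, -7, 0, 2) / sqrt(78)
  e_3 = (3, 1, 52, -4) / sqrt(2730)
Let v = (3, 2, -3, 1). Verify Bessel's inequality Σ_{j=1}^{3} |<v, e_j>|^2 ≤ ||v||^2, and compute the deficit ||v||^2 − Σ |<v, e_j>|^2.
Σ |<v, e_j>|^2 = 2126/105; ||v||^2 = 23; deficit = 289/105

Write each e_j = u_j / sqrt(<u_j, u_j>) where u_j is the displayed integer vector. Then <v, e_j> = <v, u_j> / sqrt(<u_j, u_j>), so |<v, e_j>|^2 = <v, u_j>^2 / <u_j, u_j>.
Coefficients: <v, e_1> = 6/sqrt(3), <v, e_2> = 3/sqrt(78), <v, e_3> = -149/sqrt(2730).
Square and sum: Σ |<v, e_j>|^2 = 2126/105.
Compute ||v||^2 = v·v = 23.
Deficit = 23 − 2126/105 = 289/105 ≥ 0, confirming Bessel's inequality. (The deficit equals ||v − Σ <v,e_j> e_j||^2, the squared distance from v to span{e_j}.)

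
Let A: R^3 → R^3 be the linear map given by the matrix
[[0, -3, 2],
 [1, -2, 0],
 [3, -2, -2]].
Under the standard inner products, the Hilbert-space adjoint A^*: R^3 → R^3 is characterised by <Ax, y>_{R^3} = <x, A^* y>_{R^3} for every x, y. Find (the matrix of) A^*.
A^* = A^T =
[[0, 1, 3],
 [-3, -2, -2],
 [2, 0, -2]]

For real matrices with standard dot products, the defining identity <Ax, y> = <x, A^* y> gives (Ax)^T y = x^T (A^*) y, i.e. x^T A^T y = x^T (A^*) y. Since this holds for all x, y, we must have A^* = A^T. Therefore
A^* =
[[0, 1, 3],
 [-3, -2, -2],
 [2, 0, -2]].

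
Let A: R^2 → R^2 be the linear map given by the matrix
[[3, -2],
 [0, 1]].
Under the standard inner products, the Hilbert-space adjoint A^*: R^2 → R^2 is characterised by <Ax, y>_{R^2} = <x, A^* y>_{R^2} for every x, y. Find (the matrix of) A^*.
A^* = A^T =
[[3, 0],
 [-2, 1]]

For real matrices with standard dot products, the defining identity <Ax, y> = <x, A^* y> gives (Ax)^T y = x^T (A^*) y, i.e. x^T A^T y = x^T (A^*) y. Since this holds for all x, y, we must have A^* = A^T. Therefore
A^* =
[[3, 0],
 [-2, 1]].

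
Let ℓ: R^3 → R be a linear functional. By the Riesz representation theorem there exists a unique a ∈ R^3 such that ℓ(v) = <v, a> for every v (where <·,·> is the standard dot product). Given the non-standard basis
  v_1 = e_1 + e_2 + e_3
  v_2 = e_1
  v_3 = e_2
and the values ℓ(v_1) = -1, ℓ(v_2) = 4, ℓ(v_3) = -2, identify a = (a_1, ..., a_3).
a = (4, -2, -3)

Write a = (a_1, ..., a_3) in the standard basis. For each basis vector v_i, ℓ(v_i) = <v_i, a> is a linear equation in the a_j's. Collect the n equations into a matrix system V a = ℓ, where row i of V is v_i (expressed in the standard basis). Since V is invertible (lower-triangular with 1s on the diagonal, up to permutation), solve by back-substitution:
  V =
[[1, 1, 1],
 [1, 0, 0],
 [0, 1, 0]]
  V a = (-1, 4, -2)
Solving gives a = (4, -2, -3).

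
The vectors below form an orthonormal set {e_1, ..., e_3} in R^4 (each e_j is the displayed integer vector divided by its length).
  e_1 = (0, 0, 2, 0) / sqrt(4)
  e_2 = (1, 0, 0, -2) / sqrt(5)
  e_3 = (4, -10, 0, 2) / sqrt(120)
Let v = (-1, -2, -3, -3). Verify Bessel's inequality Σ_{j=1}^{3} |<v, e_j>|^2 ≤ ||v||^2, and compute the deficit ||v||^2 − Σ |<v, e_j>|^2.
Σ |<v, e_j>|^2 = 89/6; ||v||^2 = 23; deficit = 49/6

Write each e_j = u_j / sqrt(<u_j, u_j>) where u_j is the displayed integer vector. Then <v, e_j> = <v, u_j> / sqrt(<u_j, u_j>), so |<v, e_j>|^2 = <v, u_j>^2 / <u_j, u_j>.
Coefficients: <v, e_1> = -6/sqrt(4), <v, e_2> = 5/sqrt(5), <v, e_3> = 10/sqrt(120).
Square and sum: Σ |<v, e_j>|^2 = 89/6.
Compute ||v||^2 = v·v = 23.
Deficit = 23 − 89/6 = 49/6 ≥ 0, confirming Bessel's inequality. (The deficit equals ||v − Σ <v,e_j> e_j||^2, the squared distance from v to span{e_j}.)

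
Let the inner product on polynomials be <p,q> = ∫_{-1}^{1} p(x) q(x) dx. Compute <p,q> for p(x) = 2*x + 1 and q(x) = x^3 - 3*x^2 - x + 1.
<p,q> = -8/15

Expand the product: p(x)·q(x) = 2*x^4 - 5*x^3 - 5*x^2 + x + 1.
∫_{-1}^{1} of each monomial x^k gives [2/(k+1) if k even, 0 if k odd]. Integrating term-by-term (or equivalently evaluating the antiderivative F(x) = 2*x^5/5 - 5*x^4/4 - 5*x^3/3 + x^2/2 + x at the endpoints):
  F(1) − F(−1) = -61/60 − (-29/60) = -8/15.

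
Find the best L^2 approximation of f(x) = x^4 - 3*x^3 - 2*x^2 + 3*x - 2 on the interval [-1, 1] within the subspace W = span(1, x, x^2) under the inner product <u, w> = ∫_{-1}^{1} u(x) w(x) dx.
g(x) = -8*x^2/7 + 6*x/5 - 73/35

The best approximation g ∈ W is the orthogonal projection of f onto W. Writing g = a_0 + a_1 x + a_2 x^2, the coefficients solve the normal equations G · a = b where
  G_{ij} = <φ_i, φ_j> and b_i = <f, φ_i>, with φ_0 = 1, φ_1 = x, φ_2 = x^2.
G =
  [2, 0, 2/3]
  [0, 2/3, 0]
  [2/3, 0, 2/5],
b = (-74/15, 4/5, -194/105).
Solving gives a_0 = -73/35, a_1 = 6/5, a_2 = -8/7, so
  g(x) = -8*x^2/7 + 6*x/5 - 73/35.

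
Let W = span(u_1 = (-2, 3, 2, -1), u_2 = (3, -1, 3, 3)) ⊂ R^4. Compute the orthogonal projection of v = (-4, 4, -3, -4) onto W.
proj_W(v) = (-373/78, 3, -185/78, -163/39)

Set up U = [u_1 | ... | u_2] ∈ R^(4×2). The projector onto W = col(U) is P = U (U^T U)^(-1) U^T.
Compute U^T U =
  [18, -6]
  [-6, 28],
and U^T v = (18, -37).
Solve U^T U · c = U^T v for the coefficients: c = (47/78, -31/26). The projection is proj_W(v) = U c.
Check: (v - proj_W(v)) · u_1 = 0  (should be 0).
Check: (v - proj_W(v)) · u_2 = 0  (should be 0).
Result: proj_W(v) = (-373/78, 3, -185/78, -163/39).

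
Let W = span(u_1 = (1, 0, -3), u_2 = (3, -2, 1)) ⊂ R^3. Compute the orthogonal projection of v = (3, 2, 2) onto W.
proj_W(v) = (6/5, -1, 7/5)

Set up U = [u_1 | ... | u_2] ∈ R^(3×2). The projector onto W = col(U) is P = U (U^T U)^(-1) U^T.
Compute U^T U =
  [10, 0]
  [0, 14],
and U^T v = (-3, 7).
Solve U^T U · c = U^T v for the coefficients: c = (-3/10, 1/2). The projection is proj_W(v) = U c.
Check: (v - proj_W(v)) · u_1 = 0  (should be 0).
Check: (v - proj_W(v)) · u_2 = 0  (should be 0).
Result: proj_W(v) = (6/5, -1, 7/5).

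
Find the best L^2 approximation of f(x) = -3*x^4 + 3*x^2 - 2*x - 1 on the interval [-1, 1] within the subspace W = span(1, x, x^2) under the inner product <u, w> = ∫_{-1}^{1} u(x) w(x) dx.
g(x) = 3*x^2/7 - 2*x - 26/35

The best approximation g ∈ W is the orthogonal projection of f onto W. Writing g = a_0 + a_1 x + a_2 x^2, the coefficients solve the normal equations G · a = b where
  G_{ij} = <φ_i, φ_j> and b_i = <f, φ_i>, with φ_0 = 1, φ_1 = x, φ_2 = x^2.
G =
  [2, 0, 2/3]
  [0, 2/3, 0]
  [2/3, 0, 2/5],
b = (-6/5, -4/3, -34/105).
Solving gives a_0 = -26/35, a_1 = -2, a_2 = 3/7, so
  g(x) = 3*x^2/7 - 2*x - 26/35.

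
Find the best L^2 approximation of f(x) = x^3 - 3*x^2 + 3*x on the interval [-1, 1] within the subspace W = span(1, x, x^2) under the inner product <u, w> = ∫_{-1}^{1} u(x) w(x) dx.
g(x) = -3*x^2 + 18*x/5

The best approximation g ∈ W is the orthogonal projection of f onto W. Writing g = a_0 + a_1 x + a_2 x^2, the coefficients solve the normal equations G · a = b where
  G_{ij} = <φ_i, φ_j> and b_i = <f, φ_i>, with φ_0 = 1, φ_1 = x, φ_2 = x^2.
G =
  [2, 0, 2/3]
  [0, 2/3, 0]
  [2/3, 0, 2/5],
b = (-2, 12/5, -6/5).
Solving gives a_0 = 0, a_1 = 18/5, a_2 = -3, so
  g(x) = -3*x^2 + 18*x/5.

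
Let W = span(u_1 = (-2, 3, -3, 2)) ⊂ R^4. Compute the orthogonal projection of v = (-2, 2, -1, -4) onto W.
proj_W(v) = (-5/13, 15/26, -15/26, 5/13)

Set up U = [u_1 | ... | u_1] ∈ R^(4×1). The projector onto W = col(U) is P = U (U^T U)^(-1) U^T.
Compute U^T U =
  [26],
and U^T v = (5).
Solve U^T U · c = U^T v for the coefficients: c = (5/26). The projection is proj_W(v) = U c.
Check: (v - proj_W(v)) · u_1 = 0  (should be 0).
Result: proj_W(v) = (-5/13, 15/26, -15/26, 5/13).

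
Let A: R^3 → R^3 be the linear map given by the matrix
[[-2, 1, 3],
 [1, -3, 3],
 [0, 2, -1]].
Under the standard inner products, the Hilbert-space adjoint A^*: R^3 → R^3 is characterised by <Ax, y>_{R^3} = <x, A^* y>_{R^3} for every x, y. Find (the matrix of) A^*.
A^* = A^T =
[[-2, 1, 0],
 [1, -3, 2],
 [3, 3, -1]]

For real matrices with standard dot products, the defining identity <Ax, y> = <x, A^* y> gives (Ax)^T y = x^T (A^*) y, i.e. x^T A^T y = x^T (A^*) y. Since this holds for all x, y, we must have A^* = A^T. Therefore
A^* =
[[-2, 1, 0],
 [1, -3, 2],
 [3, 3, -1]].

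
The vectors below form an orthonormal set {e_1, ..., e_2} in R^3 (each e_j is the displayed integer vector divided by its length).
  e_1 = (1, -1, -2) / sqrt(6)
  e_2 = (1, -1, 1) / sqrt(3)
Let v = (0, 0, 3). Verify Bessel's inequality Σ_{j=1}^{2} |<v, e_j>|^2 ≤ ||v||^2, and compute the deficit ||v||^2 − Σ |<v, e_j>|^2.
Σ |<v, e_j>|^2 = 9; ||v||^2 = 9; deficit = 0

Write each e_j = u_j / sqrt(<u_j, u_j>) where u_j is the displayed integer vector. Then <v, e_j> = <v, u_j> / sqrt(<u_j, u_j>), so |<v, e_j>|^2 = <v, u_j>^2 / <u_j, u_j>.
Coefficients: <v, e_1> = -6/sqrt(6), <v, e_2> = 3/sqrt(3).
Square and sum: Σ |<v, e_j>|^2 = 9.
Compute ||v||^2 = v·v = 9.
Deficit = 9 − 9 = 0 ≥ 0, confirming Bessel's inequality. (The deficit equals ||v − Σ <v,e_j> e_j||^2, the squared distance from v to span{e_j}.)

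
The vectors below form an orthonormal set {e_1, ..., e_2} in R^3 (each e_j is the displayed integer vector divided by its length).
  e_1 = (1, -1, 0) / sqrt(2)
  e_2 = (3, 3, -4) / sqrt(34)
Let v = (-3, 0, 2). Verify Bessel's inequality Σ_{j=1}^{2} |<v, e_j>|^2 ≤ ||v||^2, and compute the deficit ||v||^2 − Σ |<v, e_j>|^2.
Σ |<v, e_j>|^2 = 13; ||v||^2 = 13; deficit = 0

Write each e_j = u_j / sqrt(<u_j, u_j>) where u_j is the displayed integer vector. Then <v, e_j> = <v, u_j> / sqrt(<u_j, u_j>), so |<v, e_j>|^2 = <v, u_j>^2 / <u_j, u_j>.
Coefficients: <v, e_1> = -3/sqrt(2), <v, e_2> = -17/sqrt(34).
Square and sum: Σ |<v, e_j>|^2 = 13.
Compute ||v||^2 = v·v = 13.
Deficit = 13 − 13 = 0 ≥ 0, confirming Bessel's inequality. (The deficit equals ||v − Σ <v,e_j> e_j||^2, the squared distance from v to span{e_j}.)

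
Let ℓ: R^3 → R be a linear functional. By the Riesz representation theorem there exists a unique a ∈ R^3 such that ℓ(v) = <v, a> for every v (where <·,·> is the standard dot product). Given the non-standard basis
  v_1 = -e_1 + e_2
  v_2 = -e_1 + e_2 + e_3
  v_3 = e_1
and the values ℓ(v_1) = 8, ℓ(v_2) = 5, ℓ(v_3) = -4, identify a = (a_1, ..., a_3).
a = (-4, 4, -3)

Write a = (a_1, ..., a_3) in the standard basis. For each basis vector v_i, ℓ(v_i) = <v_i, a> is a linear equation in the a_j's. Collect the n equations into a matrix system V a = ℓ, where row i of V is v_i (expressed in the standard basis). Since V is invertible (lower-triangular with 1s on the diagonal, up to permutation), solve by back-substitution:
  V =
[[-1, 1, 0],
 [-1, 1, 1],
 [1, 0, 0]]
  V a = (8, 5, -4)
Solving gives a = (-4, 4, -3).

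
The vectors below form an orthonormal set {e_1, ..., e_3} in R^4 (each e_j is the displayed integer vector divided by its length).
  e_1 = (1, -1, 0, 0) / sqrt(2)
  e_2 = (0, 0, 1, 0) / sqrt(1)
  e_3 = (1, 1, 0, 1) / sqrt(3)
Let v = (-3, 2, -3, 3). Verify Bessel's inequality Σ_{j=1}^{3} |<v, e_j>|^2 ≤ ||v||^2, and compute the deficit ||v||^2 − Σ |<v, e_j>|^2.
Σ |<v, e_j>|^2 = 137/6; ||v||^2 = 31; deficit = 49/6

Write each e_j = u_j / sqrt(<u_j, u_j>) where u_j is the displayed integer vector. Then <v, e_j> = <v, u_j> / sqrt(<u_j, u_j>), so |<v, e_j>|^2 = <v, u_j>^2 / <u_j, u_j>.
Coefficients: <v, e_1> = -5/sqrt(2), <v, e_2> = -3/sqrt(1), <v, e_3> = 2/sqrt(3).
Square and sum: Σ |<v, e_j>|^2 = 137/6.
Compute ||v||^2 = v·v = 31.
Deficit = 31 − 137/6 = 49/6 ≥ 0, confirming Bessel's inequality. (The deficit equals ||v − Σ <v,e_j> e_j||^2, the squared distance from v to span{e_j}.)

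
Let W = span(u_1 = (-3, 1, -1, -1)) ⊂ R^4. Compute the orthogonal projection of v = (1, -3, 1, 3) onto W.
proj_W(v) = (5/2, -5/6, 5/6, 5/6)

Set up U = [u_1 | ... | u_1] ∈ R^(4×1). The projector onto W = col(U) is P = U (U^T U)^(-1) U^T.
Compute U^T U =
  [12],
and U^T v = (-10).
Solve U^T U · c = U^T v for the coefficients: c = (-5/6). The projection is proj_W(v) = U c.
Check: (v - proj_W(v)) · u_1 = 0  (should be 0).
Result: proj_W(v) = (5/2, -5/6, 5/6, 5/6).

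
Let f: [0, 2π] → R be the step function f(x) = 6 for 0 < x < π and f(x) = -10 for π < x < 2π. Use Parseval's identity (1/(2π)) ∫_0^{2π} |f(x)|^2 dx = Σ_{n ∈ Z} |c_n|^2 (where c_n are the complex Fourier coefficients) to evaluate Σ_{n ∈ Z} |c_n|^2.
Σ |c_n|^2 = 68

Parseval equates the L^2 energy of f (normalised by 1/(2π)) with the ℓ^2 sum of its Fourier coefficients: (1/(2π)) ∫_0^{2π} |f|^2 = Σ |c_n|^2.
Compute the left side: (1/(2π)) [∫_0^π 6^2 dx + ∫_π^{2π} (-10)^2 dx] = (1/(2π)) · (36π + 100π) = (36 + 100)/2 = 68.
So Σ_{n ∈ Z} |c_n|^2 = 68.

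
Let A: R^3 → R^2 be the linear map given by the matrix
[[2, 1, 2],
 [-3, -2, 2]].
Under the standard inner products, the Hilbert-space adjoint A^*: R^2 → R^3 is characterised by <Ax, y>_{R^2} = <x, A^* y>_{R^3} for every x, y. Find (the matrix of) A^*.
A^* = A^T =
[[2, -3],
 [1, -2],
 [2, 2]]

For real matrices with standard dot products, the defining identity <Ax, y> = <x, A^* y> gives (Ax)^T y = x^T (A^*) y, i.e. x^T A^T y = x^T (A^*) y. Since this holds for all x, y, we must have A^* = A^T. Therefore
A^* =
[[2, -3],
 [1, -2],
 [2, 2]].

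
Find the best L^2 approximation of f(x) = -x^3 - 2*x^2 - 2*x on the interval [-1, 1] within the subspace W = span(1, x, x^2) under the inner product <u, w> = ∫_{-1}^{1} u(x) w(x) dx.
g(x) = -2*x^2 - 13*x/5

The best approximation g ∈ W is the orthogonal projection of f onto W. Writing g = a_0 + a_1 x + a_2 x^2, the coefficients solve the normal equations G · a = b where
  G_{ij} = <φ_i, φ_j> and b_i = <f, φ_i>, with φ_0 = 1, φ_1 = x, φ_2 = x^2.
G =
  [2, 0, 2/3]
  [0, 2/3, 0]
  [2/3, 0, 2/5],
b = (-4/3, -26/15, -4/5).
Solving gives a_0 = 0, a_1 = -13/5, a_2 = -2, so
  g(x) = -2*x^2 - 13*x/5.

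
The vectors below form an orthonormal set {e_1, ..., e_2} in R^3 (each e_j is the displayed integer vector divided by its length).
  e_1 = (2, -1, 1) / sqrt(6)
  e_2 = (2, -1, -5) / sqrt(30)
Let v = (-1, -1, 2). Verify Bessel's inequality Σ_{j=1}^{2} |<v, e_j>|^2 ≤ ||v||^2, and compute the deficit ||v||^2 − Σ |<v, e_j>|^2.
Σ |<v, e_j>|^2 = 21/5; ||v||^2 = 6; deficit = 9/5

Write each e_j = u_j / sqrt(<u_j, u_j>) where u_j is the displayed integer vector. Then <v, e_j> = <v, u_j> / sqrt(<u_j, u_j>), so |<v, e_j>|^2 = <v, u_j>^2 / <u_j, u_j>.
Coefficients: <v, e_1> = 1/sqrt(6), <v, e_2> = -11/sqrt(30).
Square and sum: Σ |<v, e_j>|^2 = 21/5.
Compute ||v||^2 = v·v = 6.
Deficit = 6 − 21/5 = 9/5 ≥ 0, confirming Bessel's inequality. (The deficit equals ||v − Σ <v,e_j> e_j||^2, the squared distance from v to span{e_j}.)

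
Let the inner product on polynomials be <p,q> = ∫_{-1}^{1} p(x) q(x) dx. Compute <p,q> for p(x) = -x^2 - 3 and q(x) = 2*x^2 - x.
<p,q> = -24/5

Expand the product: p(x)·q(x) = -2*x^4 + x^3 - 6*x^2 + 3*x.
∫_{-1}^{1} of each monomial x^k gives [2/(k+1) if k even, 0 if k odd]. Integrating term-by-term (or equivalently evaluating the antiderivative F(x) = -2*x^5/5 + x^4/4 - 2*x^3 + 3*x^2/2 at the endpoints):
  F(1) − F(−1) = -13/20 − (83/20) = -24/5.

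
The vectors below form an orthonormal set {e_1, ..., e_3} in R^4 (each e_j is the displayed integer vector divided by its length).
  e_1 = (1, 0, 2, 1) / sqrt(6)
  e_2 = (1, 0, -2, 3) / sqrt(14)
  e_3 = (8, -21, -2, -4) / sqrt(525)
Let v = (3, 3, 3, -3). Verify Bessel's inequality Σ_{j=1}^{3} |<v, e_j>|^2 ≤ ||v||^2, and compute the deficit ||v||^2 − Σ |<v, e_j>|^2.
Σ |<v, e_j>|^2 = 459/25; ||v||^2 = 36; deficit = 441/25

Write each e_j = u_j / sqrt(<u_j, u_j>) where u_j is the displayed integer vector. Then <v, e_j> = <v, u_j> / sqrt(<u_j, u_j>), so |<v, e_j>|^2 = <v, u_j>^2 / <u_j, u_j>.
Coefficients: <v, e_1> = 6/sqrt(6), <v, e_2> = -12/sqrt(14), <v, e_3> = -33/sqrt(525).
Square and sum: Σ |<v, e_j>|^2 = 459/25.
Compute ||v||^2 = v·v = 36.
Deficit = 36 − 459/25 = 441/25 ≥ 0, confirming Bessel's inequality. (The deficit equals ||v − Σ <v,e_j> e_j||^2, the squared distance from v to span{e_j}.)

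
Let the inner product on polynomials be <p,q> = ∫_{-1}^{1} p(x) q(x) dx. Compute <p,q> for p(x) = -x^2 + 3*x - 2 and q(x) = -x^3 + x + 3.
<p,q> = -66/5

Expand the product: p(x)·q(x) = x^5 - 3*x^4 + x^3 + 7*x - 6.
∫_{-1}^{1} of each monomial x^k gives [2/(k+1) if k even, 0 if k odd]. Integrating term-by-term (or equivalently evaluating the antiderivative F(x) = x^6/6 - 3*x^5/5 + x^4/4 + 7*x^2/2 - 6*x at the endpoints):
  F(1) − F(−1) = -161/60 − (631/60) = -66/5.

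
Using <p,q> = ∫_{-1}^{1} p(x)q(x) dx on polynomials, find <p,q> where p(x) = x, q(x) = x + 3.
<p,q> = 2/3

Expand the product: p(x)·q(x) = x^2 + 3*x.
∫_{-1}^{1} of each monomial x^k gives [2/(k+1) if k even, 0 if k odd]. Integrating term-by-term (or equivalently evaluating the antiderivative F(x) = x^3/3 + 3*x^2/2 at the endpoints):
  F(1) − F(−1) = 11/6 − (7/6) = 2/3.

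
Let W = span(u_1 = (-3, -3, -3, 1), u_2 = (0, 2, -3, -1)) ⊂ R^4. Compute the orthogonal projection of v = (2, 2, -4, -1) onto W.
proj_W(v) = (36/97, 275/97, -645/194, -263/194)

Set up U = [u_1 | ... | u_2] ∈ R^(4×2). The projector onto W = col(U) is P = U (U^T U)^(-1) U^T.
Compute U^T U =
  [28, 2]
  [2, 14],
and U^T v = (-1, 17).
Solve U^T U · c = U^T v for the coefficients: c = (-12/97, 239/194). The projection is proj_W(v) = U c.
Check: (v - proj_W(v)) · u_1 = 0  (should be 0).
Check: (v - proj_W(v)) · u_2 = 0  (should be 0).
Result: proj_W(v) = (36/97, 275/97, -645/194, -263/194).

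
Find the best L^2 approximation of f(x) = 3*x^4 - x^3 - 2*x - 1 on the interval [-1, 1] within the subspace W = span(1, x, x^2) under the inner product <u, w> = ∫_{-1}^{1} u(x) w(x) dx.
g(x) = 18*x^2/7 - 13*x/5 - 44/35

The best approximation g ∈ W is the orthogonal projection of f onto W. Writing g = a_0 + a_1 x + a_2 x^2, the coefficients solve the normal equations G · a = b where
  G_{ij} = <φ_i, φ_j> and b_i = <f, φ_i>, with φ_0 = 1, φ_1 = x, φ_2 = x^2.
G =
  [2, 0, 2/3]
  [0, 2/3, 0]
  [2/3, 0, 2/5],
b = (-4/5, -26/15, 4/21).
Solving gives a_0 = -44/35, a_1 = -13/5, a_2 = 18/7, so
  g(x) = 18*x^2/7 - 13*x/5 - 44/35.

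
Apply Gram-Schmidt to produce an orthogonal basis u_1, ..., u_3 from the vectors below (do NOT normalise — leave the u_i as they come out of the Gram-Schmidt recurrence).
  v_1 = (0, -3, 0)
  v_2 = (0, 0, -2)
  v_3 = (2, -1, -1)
Orthogonal basis:
  u_1 = (0, -3, 0)
  u_2 = (0, 0, -2)
  u_3 = (2, 0, 0)

Apply the Gram-Schmidt recurrence
  u_1 = v_1
  u_i = v_i − Σ_{j<i} ((v_i · u_j) / (u_j · u_j)) · u_j.

Step by step this gives:
  u_1 = (0, -3, 0)
  u_2 = (0, 0, -2)
  u_3 = (2, 0, 0)

Orthogonality check:
  u_2 · u_1 = 0 (should be 0)
  u_3 · u_1 = 0 (should be 0)
  u_3 · u_2 = 0 (should be 0)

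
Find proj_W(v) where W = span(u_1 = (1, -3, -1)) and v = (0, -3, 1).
proj_W(v) = (8/11, -24/11, -8/11)

Set up U = [u_1 | ... | u_1] ∈ R^(3×1). The projector onto W = col(U) is P = U (U^T U)^(-1) U^T.
Compute U^T U =
  [11],
and U^T v = (8).
Solve U^T U · c = U^T v for the coefficients: c = (8/11). The projection is proj_W(v) = U c.
Check: (v - proj_W(v)) · u_1 = 0  (should be 0).
Result: proj_W(v) = (8/11, -24/11, -8/11).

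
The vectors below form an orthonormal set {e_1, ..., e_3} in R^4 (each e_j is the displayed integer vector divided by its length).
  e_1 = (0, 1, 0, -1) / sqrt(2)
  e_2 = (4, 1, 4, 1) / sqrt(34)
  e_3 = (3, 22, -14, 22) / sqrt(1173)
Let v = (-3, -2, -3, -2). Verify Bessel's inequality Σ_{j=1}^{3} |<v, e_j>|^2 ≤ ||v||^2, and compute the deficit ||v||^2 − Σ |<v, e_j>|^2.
Σ |<v, e_j>|^2 = 1769/69; ||v||^2 = 26; deficit = 25/69

Write each e_j = u_j / sqrt(<u_j, u_j>) where u_j is the displayed integer vector. Then <v, e_j> = <v, u_j> / sqrt(<u_j, u_j>), so |<v, e_j>|^2 = <v, u_j>^2 / <u_j, u_j>.
Coefficients: <v, e_1> = 0/sqrt(2), <v, e_2> = -28/sqrt(34), <v, e_3> = -55/sqrt(1173).
Square and sum: Σ |<v, e_j>|^2 = 1769/69.
Compute ||v||^2 = v·v = 26.
Deficit = 26 − 1769/69 = 25/69 ≥ 0, confirming Bessel's inequality. (The deficit equals ||v − Σ <v,e_j> e_j||^2, the squared distance from v to span{e_j}.)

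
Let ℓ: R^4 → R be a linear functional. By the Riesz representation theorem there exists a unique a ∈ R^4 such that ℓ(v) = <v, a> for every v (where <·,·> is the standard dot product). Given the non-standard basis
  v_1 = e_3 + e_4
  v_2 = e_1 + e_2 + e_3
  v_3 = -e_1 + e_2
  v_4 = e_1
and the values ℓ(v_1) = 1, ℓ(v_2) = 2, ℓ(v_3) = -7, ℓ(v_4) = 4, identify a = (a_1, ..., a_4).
a = (4, -3, 1, 0)

Write a = (a_1, ..., a_4) in the standard basis. For each basis vector v_i, ℓ(v_i) = <v_i, a> is a linear equation in the a_j's. Collect the n equations into a matrix system V a = ℓ, where row i of V is v_i (expressed in the standard basis). Since V is invertible (lower-triangular with 1s on the diagonal, up to permutation), solve by back-substitution:
  V =
[[0, 0, 1, 1],
 [1, 1, 1, 0],
 [-1, 1, 0, 0],
 [1, 0, 0, 0]]
  V a = (1, 2, -7, 4)
Solving gives a = (4, -3, 1, 0).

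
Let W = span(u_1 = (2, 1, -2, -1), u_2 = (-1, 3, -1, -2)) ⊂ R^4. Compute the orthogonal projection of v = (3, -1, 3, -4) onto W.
proj_W(v) = (1, -1/5, -3/5, 0)

Set up U = [u_1 | ... | u_2] ∈ R^(4×2). The projector onto W = col(U) is P = U (U^T U)^(-1) U^T.
Compute U^T U =
  [10, 5]
  [5, 15],
and U^T v = (3, -1).
Solve U^T U · c = U^T v for the coefficients: c = (2/5, -1/5). The projection is proj_W(v) = U c.
Check: (v - proj_W(v)) · u_1 = 0  (should be 0).
Check: (v - proj_W(v)) · u_2 = 0  (should be 0).
Result: proj_W(v) = (1, -1/5, -3/5, 0).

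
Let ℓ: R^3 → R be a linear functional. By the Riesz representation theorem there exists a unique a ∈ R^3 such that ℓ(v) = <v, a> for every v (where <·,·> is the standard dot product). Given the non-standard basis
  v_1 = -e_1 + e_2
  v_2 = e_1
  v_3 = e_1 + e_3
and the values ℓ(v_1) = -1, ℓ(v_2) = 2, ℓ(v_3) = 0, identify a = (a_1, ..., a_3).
a = (2, 1, -2)

Write a = (a_1, ..., a_3) in the standard basis. For each basis vector v_i, ℓ(v_i) = <v_i, a> is a linear equation in the a_j's. Collect the n equations into a matrix system V a = ℓ, where row i of V is v_i (expressed in the standard basis). Since V is invertible (lower-triangular with 1s on the diagonal, up to permutation), solve by back-substitution:
  V =
[[-1, 1, 0],
 [1, 0, 0],
 [1, 0, 1]]
  V a = (-1, 2, 0)
Solving gives a = (2, 1, -2).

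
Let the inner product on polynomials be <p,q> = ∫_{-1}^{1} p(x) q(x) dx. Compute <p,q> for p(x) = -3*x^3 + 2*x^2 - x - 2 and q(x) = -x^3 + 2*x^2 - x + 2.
<p,q> = -344/105

Expand the product: p(x)·q(x) = 3*x^6 - 8*x^5 + 8*x^4 - 8*x^3 + x^2 - 4.
∫_{-1}^{1} of each monomial x^k gives [2/(k+1) if k even, 0 if k odd]. Integrating term-by-term (or equivalently evaluating the antiderivative F(x) = 3*x^7/7 - 4*x^6/3 + 8*x^5/5 - 2*x^4 + x^3/3 - 4*x at the endpoints):
  F(1) − F(−1) = -174/35 − (-178/105) = -344/105.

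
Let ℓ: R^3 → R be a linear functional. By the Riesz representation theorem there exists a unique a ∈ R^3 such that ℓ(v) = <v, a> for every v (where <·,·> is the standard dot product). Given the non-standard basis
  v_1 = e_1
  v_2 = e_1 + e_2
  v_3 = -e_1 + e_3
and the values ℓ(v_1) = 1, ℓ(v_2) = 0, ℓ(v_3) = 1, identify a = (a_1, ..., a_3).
a = (1, -1, 2)

Write a = (a_1, ..., a_3) in the standard basis. For each basis vector v_i, ℓ(v_i) = <v_i, a> is a linear equation in the a_j's. Collect the n equations into a matrix system V a = ℓ, where row i of V is v_i (expressed in the standard basis). Since V is invertible (lower-triangular with 1s on the diagonal, up to permutation), solve by back-substitution:
  V =
[[1, 0, 0],
 [1, 1, 0],
 [-1, 0, 1]]
  V a = (1, 0, 1)
Solving gives a = (1, -1, 2).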